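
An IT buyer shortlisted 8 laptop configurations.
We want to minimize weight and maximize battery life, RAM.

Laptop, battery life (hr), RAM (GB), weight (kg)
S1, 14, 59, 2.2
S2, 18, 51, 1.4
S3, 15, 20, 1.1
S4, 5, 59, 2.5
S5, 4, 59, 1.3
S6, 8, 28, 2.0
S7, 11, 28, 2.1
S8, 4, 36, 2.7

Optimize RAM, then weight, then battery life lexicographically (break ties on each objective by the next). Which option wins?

First maximize RAM: best is 59, kept {S1, S4, S5}.
Then minimize weight: best is 1.3, kept {S5}.

S5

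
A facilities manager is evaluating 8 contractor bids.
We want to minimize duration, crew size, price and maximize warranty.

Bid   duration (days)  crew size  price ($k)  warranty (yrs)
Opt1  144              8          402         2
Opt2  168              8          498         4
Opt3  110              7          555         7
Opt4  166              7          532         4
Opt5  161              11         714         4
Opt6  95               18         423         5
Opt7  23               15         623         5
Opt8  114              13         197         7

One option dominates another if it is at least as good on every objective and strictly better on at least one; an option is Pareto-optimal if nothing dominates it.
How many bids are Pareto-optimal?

Opt1: not dominated.
Opt2: not dominated.
Opt3: not dominated.
Opt4: not dominated.
Opt5: dominated by Opt3 (duration 110≤161, crew size 7≤11, price 555≤714, warranty 7≥4).
Opt6: not dominated.
Opt7: not dominated (best duration).
Opt8: not dominated (best price).
Pareto-optimal: Opt1, Opt2, Opt3, Opt4, Opt6, Opt7, Opt8 → 7.

7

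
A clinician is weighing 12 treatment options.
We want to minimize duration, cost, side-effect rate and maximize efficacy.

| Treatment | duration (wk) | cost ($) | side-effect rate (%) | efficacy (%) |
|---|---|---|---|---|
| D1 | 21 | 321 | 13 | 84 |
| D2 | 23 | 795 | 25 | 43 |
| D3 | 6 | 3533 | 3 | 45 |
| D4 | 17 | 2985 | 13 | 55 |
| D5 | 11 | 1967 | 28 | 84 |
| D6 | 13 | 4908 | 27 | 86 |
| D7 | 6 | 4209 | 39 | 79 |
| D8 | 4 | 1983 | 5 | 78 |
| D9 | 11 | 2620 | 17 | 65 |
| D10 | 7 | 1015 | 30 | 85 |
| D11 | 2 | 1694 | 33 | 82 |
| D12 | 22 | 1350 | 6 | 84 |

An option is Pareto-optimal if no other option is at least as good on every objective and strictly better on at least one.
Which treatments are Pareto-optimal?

D1: not dominated (best cost).
D2: dominated by D1 (duration 21≤23, cost 321≤795, side-effect rate 13≤25, efficacy 84≥43).
D3: not dominated (best side-effect rate).
D4: dominated by D8 (duration 4≤17, cost 1983≤2985, side-effect rate 5≤13, efficacy 78≥55).
D5: not dominated.
D6: not dominated (best efficacy).
D7: dominated by D11 (duration 2≤6, cost 1694≤4209, side-effect rate 33≤39, efficacy 82≥79).
D8: not dominated.
D9: dominated by D8 (duration 4≤11, cost 1983≤2620, side-effect rate 5≤17, efficacy 78≥65).
D10: not dominated.
D11: not dominated (best duration).
D12: not dominated.

D1, D3, D5, D6, D8, D10, D11, D12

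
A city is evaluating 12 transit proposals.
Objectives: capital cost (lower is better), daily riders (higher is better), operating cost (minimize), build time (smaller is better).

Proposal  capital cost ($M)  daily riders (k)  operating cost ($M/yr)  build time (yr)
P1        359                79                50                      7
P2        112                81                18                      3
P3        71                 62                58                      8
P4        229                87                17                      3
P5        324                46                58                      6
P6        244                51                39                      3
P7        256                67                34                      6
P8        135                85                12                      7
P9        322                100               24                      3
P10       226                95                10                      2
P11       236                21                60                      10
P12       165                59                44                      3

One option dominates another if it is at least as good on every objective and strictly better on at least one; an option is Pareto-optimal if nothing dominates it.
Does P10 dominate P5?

P10 vs P5: capital cost 226≤324, daily riders 95≥46, operating cost 10≤58, build time 2≤6 — P10 is at least as good on every objective with at least one strict improvement.

Yes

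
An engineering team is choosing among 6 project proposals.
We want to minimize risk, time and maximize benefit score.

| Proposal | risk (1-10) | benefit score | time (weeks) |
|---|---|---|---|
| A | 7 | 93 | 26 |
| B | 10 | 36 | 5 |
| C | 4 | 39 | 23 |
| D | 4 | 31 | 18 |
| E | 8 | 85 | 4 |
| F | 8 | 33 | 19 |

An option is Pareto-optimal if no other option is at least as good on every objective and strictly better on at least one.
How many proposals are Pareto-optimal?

A: not dominated (best benefit score).
B: dominated by E (risk 8≤10, benefit score 85≥36, time 4≤5).
C: not dominated.
D: not dominated.
E: not dominated (best time).
F: dominated by E (risk 8≤8, benefit score 85≥33, time 4≤19).
Pareto-optimal: A, C, D, E → 4.

4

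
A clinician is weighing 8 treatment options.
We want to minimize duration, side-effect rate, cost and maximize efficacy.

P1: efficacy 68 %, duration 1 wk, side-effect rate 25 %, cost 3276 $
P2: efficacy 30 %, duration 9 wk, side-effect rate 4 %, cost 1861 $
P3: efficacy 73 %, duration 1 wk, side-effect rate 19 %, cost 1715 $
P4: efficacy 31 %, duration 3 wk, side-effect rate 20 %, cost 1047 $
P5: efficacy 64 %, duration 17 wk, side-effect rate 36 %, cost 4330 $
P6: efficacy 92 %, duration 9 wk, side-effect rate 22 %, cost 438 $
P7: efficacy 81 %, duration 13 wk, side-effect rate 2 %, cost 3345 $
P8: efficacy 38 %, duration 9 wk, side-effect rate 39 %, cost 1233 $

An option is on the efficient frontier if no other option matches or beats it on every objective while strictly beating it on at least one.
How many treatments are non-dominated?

P1: dominated by P3 (efficacy 73≥68, duration 1≤1, side-effect rate 19≤25, cost 1715≤3276).
P2: not dominated.
P3: not dominated.
P4: not dominated.
P5: dominated by P1 (efficacy 68≥64, duration 1≤17, side-effect rate 25≤36, cost 3276≤4330).
P6: not dominated (best efficacy).
P7: not dominated (best side-effect rate).
P8: dominated by P6 (efficacy 92≥38, duration 9≤9, side-effect rate 22≤39, cost 438≤1233).
Pareto-optimal: P2, P3, P4, P6, P7 → 5.

5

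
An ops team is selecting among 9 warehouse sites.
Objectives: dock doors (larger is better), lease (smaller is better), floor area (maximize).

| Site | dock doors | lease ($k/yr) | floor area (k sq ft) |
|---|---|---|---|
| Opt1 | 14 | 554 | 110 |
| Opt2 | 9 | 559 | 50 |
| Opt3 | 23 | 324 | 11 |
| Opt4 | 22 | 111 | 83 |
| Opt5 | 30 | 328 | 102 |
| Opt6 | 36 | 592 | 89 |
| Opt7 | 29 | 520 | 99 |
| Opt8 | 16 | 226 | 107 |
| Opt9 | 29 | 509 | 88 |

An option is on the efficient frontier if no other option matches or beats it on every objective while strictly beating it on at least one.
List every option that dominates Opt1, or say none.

none

Opt2: worse on dock doors (9 vs 14).
Opt3: worse on floor area (11 vs 110).
Opt4: worse on floor area (83 vs 110).
Opt5: worse on floor area (102 vs 110).
Opt6: worse on lease (592 vs 554).
Opt7: worse on floor area (99 vs 110).
Opt8: worse on floor area (107 vs 110).
Opt9: worse on floor area (88 vs 110).
No option dominates Opt1.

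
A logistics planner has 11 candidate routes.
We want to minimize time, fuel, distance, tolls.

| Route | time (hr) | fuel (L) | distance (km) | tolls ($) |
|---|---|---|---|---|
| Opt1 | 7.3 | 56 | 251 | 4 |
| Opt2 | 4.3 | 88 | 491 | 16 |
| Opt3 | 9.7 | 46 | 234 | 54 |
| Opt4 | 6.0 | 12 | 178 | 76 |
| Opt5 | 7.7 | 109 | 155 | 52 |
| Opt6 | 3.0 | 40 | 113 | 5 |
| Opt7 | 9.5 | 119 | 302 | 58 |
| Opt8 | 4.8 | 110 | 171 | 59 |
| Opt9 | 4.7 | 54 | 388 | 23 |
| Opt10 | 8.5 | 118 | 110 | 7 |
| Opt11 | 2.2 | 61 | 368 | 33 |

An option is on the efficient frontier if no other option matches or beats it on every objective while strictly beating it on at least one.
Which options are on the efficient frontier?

Opt1: not dominated (best tolls).
Opt2: dominated by Opt6 (time 3.0≤4.3, fuel 40≤88, distance 113≤491, tolls 5≤16).
Opt3: dominated by Opt6 (time 3.0≤9.7, fuel 40≤46, distance 113≤234, tolls 5≤54).
Opt4: not dominated (best fuel).
Opt5: dominated by Opt6 (time 3.0≤7.7, fuel 40≤109, distance 113≤155, tolls 5≤52).
Opt6: not dominated.
Opt7: dominated by Opt1 (time 7.3≤9.5, fuel 56≤119, distance 251≤302, tolls 4≤58).
Opt8: dominated by Opt6 (time 3.0≤4.8, fuel 40≤110, distance 113≤171, tolls 5≤59).
Opt9: dominated by Opt6 (time 3.0≤4.7, fuel 40≤54, distance 113≤388, tolls 5≤23).
Opt10: not dominated (best distance).
Opt11: not dominated (best time).

Opt1, Opt4, Opt6, Opt10, Opt11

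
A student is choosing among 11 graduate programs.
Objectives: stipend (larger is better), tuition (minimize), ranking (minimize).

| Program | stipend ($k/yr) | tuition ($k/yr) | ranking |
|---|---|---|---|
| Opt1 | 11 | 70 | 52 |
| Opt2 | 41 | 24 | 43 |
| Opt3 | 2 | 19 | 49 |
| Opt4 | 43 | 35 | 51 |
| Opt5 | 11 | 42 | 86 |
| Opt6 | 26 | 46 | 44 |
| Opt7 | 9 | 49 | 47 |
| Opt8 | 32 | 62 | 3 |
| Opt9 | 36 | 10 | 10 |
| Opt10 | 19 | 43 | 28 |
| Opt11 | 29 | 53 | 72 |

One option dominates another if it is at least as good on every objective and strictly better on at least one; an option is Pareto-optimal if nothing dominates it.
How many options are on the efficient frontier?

4

Opt1: dominated by Opt2 (stipend 41≥11, tuition 24≤70, ranking 43≤52).
Opt2: not dominated.
Opt3: dominated by Opt9 (stipend 36≥2, tuition 10≤19, ranking 10≤49).
Opt4: not dominated (best stipend).
Opt5: dominated by Opt2 (stipend 41≥11, tuition 24≤42, ranking 43≤86).
Opt6: dominated by Opt2 (stipend 41≥26, tuition 24≤46, ranking 43≤44).
Opt7: dominated by Opt2 (stipend 41≥9, tuition 24≤49, ranking 43≤47).
Opt8: not dominated (best ranking).
Opt9: not dominated (best tuition).
Opt10: dominated by Opt9 (stipend 36≥19, tuition 10≤43, ranking 10≤28).
Opt11: dominated by Opt2 (stipend 41≥29, tuition 24≤53, ranking 43≤72).
Pareto-optimal: Opt2, Opt4, Opt8, Opt9 → 4.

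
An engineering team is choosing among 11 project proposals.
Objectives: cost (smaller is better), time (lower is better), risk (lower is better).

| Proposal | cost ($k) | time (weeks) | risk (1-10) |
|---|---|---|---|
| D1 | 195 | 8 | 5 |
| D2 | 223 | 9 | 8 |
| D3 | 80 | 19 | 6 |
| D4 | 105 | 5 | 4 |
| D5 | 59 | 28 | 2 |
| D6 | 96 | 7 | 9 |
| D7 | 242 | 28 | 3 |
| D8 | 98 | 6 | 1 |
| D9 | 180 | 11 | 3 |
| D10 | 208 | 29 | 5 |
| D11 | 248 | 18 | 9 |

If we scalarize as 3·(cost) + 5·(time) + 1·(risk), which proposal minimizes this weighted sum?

D1: 3·195 + 5·8 + 1·5 = 630
D2: 3·223 + 5·9 + 1·8 = 722
D3: 3·80 + 5·19 + 1·6 = 341
D4: 3·105 + 5·5 + 1·4 = 344
D5: 3·59 + 5·28 + 1·2 = 319
D6: 3·96 + 5·7 + 1·9 = 332
D7: 3·242 + 5·28 + 1·3 = 869
D8: 3·98 + 5·6 + 1·1 = 325
D9: 3·180 + 5·11 + 1·3 = 598
D10: 3·208 + 5·29 + 1·5 = 774
D11: 3·248 + 5·18 + 1·9 = 843
Lowest: D5 at 319.

D5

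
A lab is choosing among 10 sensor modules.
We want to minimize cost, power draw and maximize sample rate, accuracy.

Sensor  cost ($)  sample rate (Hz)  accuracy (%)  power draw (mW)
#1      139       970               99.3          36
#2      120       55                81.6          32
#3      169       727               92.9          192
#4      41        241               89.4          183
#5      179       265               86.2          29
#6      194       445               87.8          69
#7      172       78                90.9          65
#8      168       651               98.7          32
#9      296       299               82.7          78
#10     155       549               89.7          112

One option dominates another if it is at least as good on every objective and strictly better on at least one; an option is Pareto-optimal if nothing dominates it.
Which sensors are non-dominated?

#1: not dominated (best sample rate).
#2: not dominated.
#3: dominated by #1 (cost 139≤169, sample rate 970≥727, accuracy 99.3≥92.9, power draw 36≤192).
#4: not dominated (best cost).
#5: not dominated (best power draw).
#6: dominated by #1 (cost 139≤194, sample rate 970≥445, accuracy 99.3≥87.8, power draw 36≤69).
#7: dominated by #1 (cost 139≤172, sample rate 970≥78, accuracy 99.3≥90.9, power draw 36≤65).
#8: not dominated.
#9: dominated by #1 (cost 139≤296, sample rate 970≥299, accuracy 99.3≥82.7, power draw 36≤78).
#10: dominated by #1 (cost 139≤155, sample rate 970≥549, accuracy 99.3≥89.7, power draw 36≤112).

#1, #2, #4, #5, #8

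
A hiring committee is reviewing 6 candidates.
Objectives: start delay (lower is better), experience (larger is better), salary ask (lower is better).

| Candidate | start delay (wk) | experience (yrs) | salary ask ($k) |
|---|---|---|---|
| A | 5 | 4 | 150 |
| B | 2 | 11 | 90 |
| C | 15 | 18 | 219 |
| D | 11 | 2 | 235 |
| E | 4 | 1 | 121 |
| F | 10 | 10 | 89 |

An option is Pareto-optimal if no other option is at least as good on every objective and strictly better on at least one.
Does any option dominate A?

Yes

B vs A: start delay 2≤5, experience 11≥4, salary ask 90≤150 — B is at least as good on every objective and strictly better on at least one, so B dominates A.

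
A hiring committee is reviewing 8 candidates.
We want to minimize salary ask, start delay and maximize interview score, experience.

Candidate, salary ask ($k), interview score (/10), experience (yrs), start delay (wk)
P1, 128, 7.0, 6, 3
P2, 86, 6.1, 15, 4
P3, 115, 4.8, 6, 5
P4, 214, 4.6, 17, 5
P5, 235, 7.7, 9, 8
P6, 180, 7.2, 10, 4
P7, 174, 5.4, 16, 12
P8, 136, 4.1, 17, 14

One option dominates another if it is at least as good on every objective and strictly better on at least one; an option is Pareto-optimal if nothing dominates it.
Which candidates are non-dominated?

P1, P2, P4, P5, P6, P7, P8

P1: not dominated (best start delay).
P2: not dominated (best salary ask).
P3: dominated by P2 (salary ask 86≤115, interview score 6.1≥4.8, experience 15≥6, start delay 4≤5).
P4: not dominated.
P5: not dominated (best interview score).
P6: not dominated.
P7: not dominated.
P8: not dominated.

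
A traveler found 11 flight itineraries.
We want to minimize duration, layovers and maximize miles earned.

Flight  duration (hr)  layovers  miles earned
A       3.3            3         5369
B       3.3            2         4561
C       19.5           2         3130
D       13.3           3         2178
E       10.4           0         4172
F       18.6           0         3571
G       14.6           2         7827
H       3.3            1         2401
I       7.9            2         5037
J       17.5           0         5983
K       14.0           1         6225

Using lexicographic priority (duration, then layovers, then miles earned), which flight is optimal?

H

First minimize duration: best is 3.3, kept {A, B, H}.
Then minimize layovers: best is 1, kept {H}.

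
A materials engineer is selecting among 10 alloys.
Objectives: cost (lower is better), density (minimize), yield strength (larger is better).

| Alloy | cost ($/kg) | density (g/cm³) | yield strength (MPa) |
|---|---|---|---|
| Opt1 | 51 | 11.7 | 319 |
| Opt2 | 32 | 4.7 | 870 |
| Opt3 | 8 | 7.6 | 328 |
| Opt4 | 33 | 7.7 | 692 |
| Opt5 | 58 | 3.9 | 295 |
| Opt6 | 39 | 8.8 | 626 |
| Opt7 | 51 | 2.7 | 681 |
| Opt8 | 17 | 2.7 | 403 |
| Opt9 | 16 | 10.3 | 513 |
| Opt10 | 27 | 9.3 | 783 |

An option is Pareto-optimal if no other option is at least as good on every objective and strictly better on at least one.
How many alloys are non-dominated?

6

Opt1: dominated by Opt2 (cost 32≤51, density 4.7≤11.7, yield strength 870≥319).
Opt2: not dominated (best yield strength).
Opt3: not dominated (best cost).
Opt4: dominated by Opt2 (cost 32≤33, density 4.7≤7.7, yield strength 870≥692).
Opt5: dominated by Opt7 (cost 51≤58, density 2.7≤3.9, yield strength 681≥295).
Opt6: dominated by Opt2 (cost 32≤39, density 4.7≤8.8, yield strength 870≥626).
Opt7: not dominated.
Opt8: not dominated.
Opt9: not dominated.
Opt10: not dominated.
Pareto-optimal: Opt2, Opt3, Opt7, Opt8, Opt9, Opt10 → 6.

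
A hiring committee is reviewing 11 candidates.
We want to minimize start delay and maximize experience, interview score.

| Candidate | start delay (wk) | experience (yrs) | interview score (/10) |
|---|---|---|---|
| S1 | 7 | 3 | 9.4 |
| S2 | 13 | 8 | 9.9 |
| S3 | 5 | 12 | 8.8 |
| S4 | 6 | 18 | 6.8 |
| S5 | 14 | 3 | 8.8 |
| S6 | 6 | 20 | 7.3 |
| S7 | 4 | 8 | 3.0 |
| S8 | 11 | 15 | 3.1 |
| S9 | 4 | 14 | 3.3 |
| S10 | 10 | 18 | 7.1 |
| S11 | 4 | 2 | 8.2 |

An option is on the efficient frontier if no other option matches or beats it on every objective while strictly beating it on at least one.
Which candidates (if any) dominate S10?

S6: start delay 6≤10, experience 20≥18, interview score 7.3≥7.1 — dominates S10.
Others (S1, S2, S3, S4, S5, S7, S8, S9, S11) are each worse than S10 on at least one objective.

S6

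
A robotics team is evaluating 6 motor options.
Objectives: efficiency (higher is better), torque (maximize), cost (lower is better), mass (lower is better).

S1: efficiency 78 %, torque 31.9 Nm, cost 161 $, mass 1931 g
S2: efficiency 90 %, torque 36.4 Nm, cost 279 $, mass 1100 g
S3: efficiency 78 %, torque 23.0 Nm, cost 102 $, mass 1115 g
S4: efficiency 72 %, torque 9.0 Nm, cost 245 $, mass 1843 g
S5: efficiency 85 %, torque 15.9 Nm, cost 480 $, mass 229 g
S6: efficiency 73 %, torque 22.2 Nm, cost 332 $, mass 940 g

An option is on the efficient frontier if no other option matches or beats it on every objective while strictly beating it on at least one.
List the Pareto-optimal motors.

S1, S2, S3, S5, S6

S1: not dominated.
S2: not dominated (best efficiency).
S3: not dominated (best cost).
S4: dominated by S3 (efficiency 78≥72, torque 23.0≥9.0, cost 102≤245, mass 1115≤1843).
S5: not dominated (best mass).
S6: not dominated.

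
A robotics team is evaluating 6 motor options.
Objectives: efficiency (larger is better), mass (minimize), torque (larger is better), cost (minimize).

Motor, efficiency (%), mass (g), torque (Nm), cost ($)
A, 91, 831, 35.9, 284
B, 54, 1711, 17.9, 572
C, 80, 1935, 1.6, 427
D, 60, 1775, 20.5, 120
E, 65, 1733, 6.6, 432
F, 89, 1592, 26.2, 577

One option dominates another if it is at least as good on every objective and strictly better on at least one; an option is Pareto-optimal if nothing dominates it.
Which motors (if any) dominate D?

none

A: worse on cost (284 vs 120).
B: worse on efficiency (54 vs 60).
C: worse on mass (1935 vs 1775).
E: worse on torque (6.6 vs 20.5).
F: worse on cost (577 vs 120).
No option dominates D.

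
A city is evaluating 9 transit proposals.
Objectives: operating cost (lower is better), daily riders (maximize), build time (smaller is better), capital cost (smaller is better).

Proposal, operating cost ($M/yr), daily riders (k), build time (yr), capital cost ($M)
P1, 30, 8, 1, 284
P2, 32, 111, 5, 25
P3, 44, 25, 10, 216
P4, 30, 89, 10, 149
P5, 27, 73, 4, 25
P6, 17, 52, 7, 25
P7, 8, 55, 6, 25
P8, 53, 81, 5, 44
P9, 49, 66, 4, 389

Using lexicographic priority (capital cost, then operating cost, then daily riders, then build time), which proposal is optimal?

P7

First minimize capital cost: best is 25, kept {P2, P5, P6, P7}.
Then minimize operating cost: best is 8, kept {P7}.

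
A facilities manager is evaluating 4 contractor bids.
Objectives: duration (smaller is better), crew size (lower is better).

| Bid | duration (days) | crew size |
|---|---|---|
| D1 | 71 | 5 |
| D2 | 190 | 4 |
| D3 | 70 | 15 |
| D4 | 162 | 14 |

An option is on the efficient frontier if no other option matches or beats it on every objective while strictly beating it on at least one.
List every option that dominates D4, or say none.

D1

D1: duration 71≤162, crew size 5≤14 — dominates D4.
Others (D2, D3) are each worse than D4 on at least one objective.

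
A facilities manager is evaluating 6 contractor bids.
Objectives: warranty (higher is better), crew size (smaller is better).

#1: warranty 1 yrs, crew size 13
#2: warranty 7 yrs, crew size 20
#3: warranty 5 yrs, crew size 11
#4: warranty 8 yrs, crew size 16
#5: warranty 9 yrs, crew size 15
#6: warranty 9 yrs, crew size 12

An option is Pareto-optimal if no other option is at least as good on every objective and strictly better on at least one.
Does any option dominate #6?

No

#1: worse on warranty (1 vs 9).
#2: worse on warranty (7 vs 9).
#3: worse on warranty (5 vs 9).
#4: worse on warranty (8 vs 9).
#5: worse on crew size (15 vs 12).
No option is at least as good as #6 on every objective and strictly better on one.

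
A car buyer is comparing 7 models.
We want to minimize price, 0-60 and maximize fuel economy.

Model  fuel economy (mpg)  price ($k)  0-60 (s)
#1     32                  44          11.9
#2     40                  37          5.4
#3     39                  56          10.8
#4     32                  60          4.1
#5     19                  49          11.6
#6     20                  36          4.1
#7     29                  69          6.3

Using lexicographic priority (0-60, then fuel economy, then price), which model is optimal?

First minimize 0-60: best is 4.1, kept {#4, #6}.
Then maximize fuel economy: best is 32, kept {#4}.

#4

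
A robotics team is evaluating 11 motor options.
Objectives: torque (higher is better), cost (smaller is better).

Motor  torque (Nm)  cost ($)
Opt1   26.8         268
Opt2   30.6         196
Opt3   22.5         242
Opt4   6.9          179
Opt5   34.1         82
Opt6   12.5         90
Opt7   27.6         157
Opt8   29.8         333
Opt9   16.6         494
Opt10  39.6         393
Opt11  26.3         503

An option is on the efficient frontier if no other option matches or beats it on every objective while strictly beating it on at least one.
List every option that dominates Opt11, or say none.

Opt1: torque 26.8≥26.3, cost 268≤503 — dominates Opt11.
Opt2: torque 30.6≥26.3, cost 196≤503 — dominates Opt11.
Opt5: torque 34.1≥26.3, cost 82≤503 — dominates Opt11.
Opt7: torque 27.6≥26.3, cost 157≤503 — dominates Opt11.
Opt8: torque 29.8≥26.3, cost 333≤503 — dominates Opt11.
Opt10: torque 39.6≥26.3, cost 393≤503 — dominates Opt11.
Others (Opt3, Opt4, Opt6, Opt9) are each worse than Opt11 on at least one objective.

Opt1, Opt2, Opt5, Opt7, Opt8, Opt10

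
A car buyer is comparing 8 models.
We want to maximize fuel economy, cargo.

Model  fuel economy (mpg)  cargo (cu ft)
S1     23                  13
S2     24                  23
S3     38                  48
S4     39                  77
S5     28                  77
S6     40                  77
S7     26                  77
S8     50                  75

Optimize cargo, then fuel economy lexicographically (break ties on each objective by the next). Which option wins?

First maximize cargo: best is 77, kept {S4, S5, S6, S7}.
Then maximize fuel economy: best is 40, kept {S6}.

S6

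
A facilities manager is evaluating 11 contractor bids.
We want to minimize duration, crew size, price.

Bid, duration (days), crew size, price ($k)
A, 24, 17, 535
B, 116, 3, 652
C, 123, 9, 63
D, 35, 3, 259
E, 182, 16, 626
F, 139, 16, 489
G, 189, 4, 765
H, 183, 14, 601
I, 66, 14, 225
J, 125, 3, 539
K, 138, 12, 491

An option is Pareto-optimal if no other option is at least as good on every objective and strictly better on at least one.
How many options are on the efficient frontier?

A: not dominated (best duration).
B: dominated by D (duration 35≤116, crew size 3≤3, price 259≤652).
C: not dominated (best price).
D: not dominated.
E: dominated by C (duration 123≤182, crew size 9≤16, price 63≤626).
F: dominated by C (duration 123≤139, crew size 9≤16, price 63≤489).
G: dominated by B (duration 116≤189, crew size 3≤4, price 652≤765).
H: dominated by C (duration 123≤183, crew size 9≤14, price 63≤601).
I: not dominated.
J: dominated by D (duration 35≤125, crew size 3≤3, price 259≤539).
K: dominated by C (duration 123≤138, crew size 9≤12, price 63≤491).
Pareto-optimal: A, C, D, I → 4.

4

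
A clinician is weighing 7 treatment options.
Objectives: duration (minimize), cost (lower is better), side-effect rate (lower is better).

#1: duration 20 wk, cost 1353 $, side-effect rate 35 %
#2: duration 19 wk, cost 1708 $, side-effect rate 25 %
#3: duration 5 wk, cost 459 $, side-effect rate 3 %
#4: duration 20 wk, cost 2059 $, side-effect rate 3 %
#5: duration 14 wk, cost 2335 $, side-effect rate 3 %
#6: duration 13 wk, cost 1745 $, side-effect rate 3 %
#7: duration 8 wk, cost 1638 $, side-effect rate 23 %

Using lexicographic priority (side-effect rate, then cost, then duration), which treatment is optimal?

#3

First minimize side-effect rate: best is 3, kept {#3, #4, #5, #6}.
Then minimize cost: best is 459, kept {#3}.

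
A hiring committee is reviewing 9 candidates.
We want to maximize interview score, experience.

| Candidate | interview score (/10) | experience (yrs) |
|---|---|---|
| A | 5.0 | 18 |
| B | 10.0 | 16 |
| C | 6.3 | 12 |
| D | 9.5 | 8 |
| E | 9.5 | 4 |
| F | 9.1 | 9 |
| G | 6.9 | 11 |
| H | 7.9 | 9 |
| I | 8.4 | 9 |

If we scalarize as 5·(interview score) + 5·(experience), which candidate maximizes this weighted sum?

B

A: 5·5.0 + 5·18 = 115.0
B: 5·10.0 + 5·16 = 130.0
C: 5·6.3 + 5·12 = 91.5
D: 5·9.5 + 5·8 = 87.5
E: 5·9.5 + 5·4 = 67.5
F: 5·9.1 + 5·9 = 90.5
G: 5·6.9 + 5·11 = 89.5
H: 5·7.9 + 5·9 = 84.5
I: 5·8.4 + 5·9 = 87.0
Highest: B at 130.0.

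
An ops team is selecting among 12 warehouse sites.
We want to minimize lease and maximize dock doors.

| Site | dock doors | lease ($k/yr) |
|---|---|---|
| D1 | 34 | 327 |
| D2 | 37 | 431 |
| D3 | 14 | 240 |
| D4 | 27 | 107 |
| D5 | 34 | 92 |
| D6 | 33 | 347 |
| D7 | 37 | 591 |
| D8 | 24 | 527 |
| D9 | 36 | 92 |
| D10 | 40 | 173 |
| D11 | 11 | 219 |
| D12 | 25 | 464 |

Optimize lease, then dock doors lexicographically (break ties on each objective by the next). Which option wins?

D9

First minimize lease: best is 92, kept {D5, D9}.
Then maximize dock doors: best is 36, kept {D9}.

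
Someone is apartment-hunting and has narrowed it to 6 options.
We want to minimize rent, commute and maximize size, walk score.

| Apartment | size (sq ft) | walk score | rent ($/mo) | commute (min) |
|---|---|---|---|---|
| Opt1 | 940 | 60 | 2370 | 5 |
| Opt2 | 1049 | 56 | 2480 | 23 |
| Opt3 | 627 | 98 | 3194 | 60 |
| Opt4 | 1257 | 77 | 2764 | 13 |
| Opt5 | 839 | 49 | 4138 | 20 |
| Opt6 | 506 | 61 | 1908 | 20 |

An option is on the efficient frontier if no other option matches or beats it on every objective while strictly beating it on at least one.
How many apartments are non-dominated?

5

Opt1: not dominated (best commute).
Opt2: not dominated.
Opt3: not dominated (best walk score).
Opt4: not dominated (best size).
Opt5: dominated by Opt1 (size 940≥839, walk score 60≥49, rent 2370≤4138, commute 5≤20).
Opt6: not dominated (best rent).
Pareto-optimal: Opt1, Opt2, Opt3, Opt4, Opt6 → 5.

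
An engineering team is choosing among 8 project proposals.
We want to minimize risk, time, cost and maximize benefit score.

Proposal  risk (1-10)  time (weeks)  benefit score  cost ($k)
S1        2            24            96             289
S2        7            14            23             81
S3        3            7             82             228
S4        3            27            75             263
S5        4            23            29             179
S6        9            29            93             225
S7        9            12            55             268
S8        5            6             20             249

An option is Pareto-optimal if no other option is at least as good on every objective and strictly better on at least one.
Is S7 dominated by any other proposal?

S3 vs S7: risk 3≤9, time 7≤12, benefit score 82≥55, cost 228≤268 — S3 is at least as good on every objective and strictly better on at least one, so S3 dominates S7.

Yes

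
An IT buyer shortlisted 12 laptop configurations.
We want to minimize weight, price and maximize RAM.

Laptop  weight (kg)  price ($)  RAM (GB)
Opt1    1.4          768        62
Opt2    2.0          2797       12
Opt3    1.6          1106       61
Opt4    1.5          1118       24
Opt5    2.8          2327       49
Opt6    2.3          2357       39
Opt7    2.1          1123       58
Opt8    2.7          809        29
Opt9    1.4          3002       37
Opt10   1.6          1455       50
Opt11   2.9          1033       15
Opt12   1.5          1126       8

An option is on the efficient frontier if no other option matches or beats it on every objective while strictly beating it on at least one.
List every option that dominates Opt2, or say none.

Opt1, Opt3, Opt4, Opt10

Opt1: weight 1.4≤2.0, price 768≤2797, RAM 62≥12 — dominates Opt2.
Opt3: weight 1.6≤2.0, price 1106≤2797, RAM 61≥12 — dominates Opt2.
Opt4: weight 1.5≤2.0, price 1118≤2797, RAM 24≥12 — dominates Opt2.
Opt10: weight 1.6≤2.0, price 1455≤2797, RAM 50≥12 — dominates Opt2.
Others (Opt5, Opt6, Opt7, Opt8, Opt9, Opt11, Opt12) are each worse than Opt2 on at least one objective.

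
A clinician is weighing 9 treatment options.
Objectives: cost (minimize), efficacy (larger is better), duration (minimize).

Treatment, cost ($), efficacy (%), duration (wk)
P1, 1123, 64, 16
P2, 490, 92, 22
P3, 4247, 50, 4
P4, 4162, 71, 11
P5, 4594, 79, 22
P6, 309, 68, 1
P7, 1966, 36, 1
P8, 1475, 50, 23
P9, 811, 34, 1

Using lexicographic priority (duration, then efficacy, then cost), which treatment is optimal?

First minimize duration: best is 1, kept {P6, P7, P9}.
Then maximize efficacy: best is 68, kept {P6}.

P6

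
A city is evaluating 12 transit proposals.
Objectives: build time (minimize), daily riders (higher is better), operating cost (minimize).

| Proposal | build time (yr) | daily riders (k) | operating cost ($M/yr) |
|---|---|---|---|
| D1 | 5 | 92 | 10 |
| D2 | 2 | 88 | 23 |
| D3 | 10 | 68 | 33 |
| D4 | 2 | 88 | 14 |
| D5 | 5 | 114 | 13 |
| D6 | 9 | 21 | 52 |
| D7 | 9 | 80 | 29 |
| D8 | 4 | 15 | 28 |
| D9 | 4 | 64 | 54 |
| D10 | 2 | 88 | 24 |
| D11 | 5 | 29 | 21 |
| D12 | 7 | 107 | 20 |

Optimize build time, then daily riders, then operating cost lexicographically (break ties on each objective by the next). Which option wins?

D4

First minimize build time: best is 2, kept {D2, D4, D10}.
Then maximize daily riders: best is 88, kept {D2, D4, D10}.
Then minimize operating cost: best is 14, kept {D4}.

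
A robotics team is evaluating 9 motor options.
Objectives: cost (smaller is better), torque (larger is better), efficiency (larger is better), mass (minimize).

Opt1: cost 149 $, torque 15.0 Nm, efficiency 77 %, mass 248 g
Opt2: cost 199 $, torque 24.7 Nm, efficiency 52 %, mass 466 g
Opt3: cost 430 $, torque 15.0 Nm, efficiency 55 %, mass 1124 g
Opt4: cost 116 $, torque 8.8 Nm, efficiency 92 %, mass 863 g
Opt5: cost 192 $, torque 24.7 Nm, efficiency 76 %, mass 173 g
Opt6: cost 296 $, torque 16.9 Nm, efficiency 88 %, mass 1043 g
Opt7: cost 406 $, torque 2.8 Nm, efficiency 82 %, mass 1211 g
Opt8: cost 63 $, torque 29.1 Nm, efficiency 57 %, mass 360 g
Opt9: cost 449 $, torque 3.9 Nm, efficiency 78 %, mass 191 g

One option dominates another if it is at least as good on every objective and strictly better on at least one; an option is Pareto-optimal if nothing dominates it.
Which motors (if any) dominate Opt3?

Opt1, Opt5, Opt6, Opt8

Opt1: cost 149≤430, torque 15.0≥15.0, efficiency 77≥55, mass 248≤1124 — dominates Opt3.
Opt5: cost 192≤430, torque 24.7≥15.0, efficiency 76≥55, mass 173≤1124 — dominates Opt3.
Opt6: cost 296≤430, torque 16.9≥15.0, efficiency 88≥55, mass 1043≤1124 — dominates Opt3.
Opt8: cost 63≤430, torque 29.1≥15.0, efficiency 57≥55, mass 360≤1124 — dominates Opt3.
Others (Opt2, Opt4, Opt7, Opt9) are each worse than Opt3 on at least one objective.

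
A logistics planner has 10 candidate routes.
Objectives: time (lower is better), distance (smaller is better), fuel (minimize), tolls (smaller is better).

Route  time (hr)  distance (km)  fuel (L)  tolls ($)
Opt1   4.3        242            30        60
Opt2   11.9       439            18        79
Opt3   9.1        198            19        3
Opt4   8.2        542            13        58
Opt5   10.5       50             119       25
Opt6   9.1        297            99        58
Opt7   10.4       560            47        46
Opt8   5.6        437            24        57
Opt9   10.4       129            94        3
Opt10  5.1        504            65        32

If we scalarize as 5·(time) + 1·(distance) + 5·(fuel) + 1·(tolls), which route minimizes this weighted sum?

Opt3

Opt1: 5·4.3 + 1·242 + 5·30 + 1·60 = 473.5
Opt2: 5·11.9 + 1·439 + 5·18 + 1·79 = 667.5
Opt3: 5·9.1 + 1·198 + 5·19 + 1·3 = 341.5
Opt4: 5·8.2 + 1·542 + 5·13 + 1·58 = 706.0
Opt5: 5·10.5 + 1·50 + 5·119 + 1·25 = 722.5
Opt6: 5·9.1 + 1·297 + 5·99 + 1·58 = 895.5
Opt7: 5·10.4 + 1·560 + 5·47 + 1·46 = 893.0
Opt8: 5·5.6 + 1·437 + 5·24 + 1·57 = 642.0
Opt9: 5·10.4 + 1·129 + 5·94 + 1·3 = 654.0
Opt10: 5·5.1 + 1·504 + 5·65 + 1·32 = 886.5
Lowest: Opt3 at 341.5.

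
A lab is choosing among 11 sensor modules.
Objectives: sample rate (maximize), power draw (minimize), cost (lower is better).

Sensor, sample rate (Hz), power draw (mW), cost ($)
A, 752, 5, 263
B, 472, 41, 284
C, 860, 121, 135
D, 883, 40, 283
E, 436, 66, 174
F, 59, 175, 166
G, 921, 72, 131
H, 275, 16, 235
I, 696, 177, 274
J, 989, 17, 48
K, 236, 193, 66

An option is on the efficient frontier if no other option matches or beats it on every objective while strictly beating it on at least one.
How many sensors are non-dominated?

A: not dominated (best power draw).
B: dominated by A (sample rate 752≥472, power draw 5≤41, cost 263≤284).
C: dominated by G (sample rate 921≥860, power draw 72≤121, cost 131≤135).
D: dominated by J (sample rate 989≥883, power draw 17≤40, cost 48≤283).
E: dominated by J (sample rate 989≥436, power draw 17≤66, cost 48≤174).
F: dominated by C (sample rate 860≥59, power draw 121≤175, cost 135≤166).
G: dominated by J (sample rate 989≥921, power draw 17≤72, cost 48≤131).
H: not dominated.
I: dominated by A (sample rate 752≥696, power draw 5≤177, cost 263≤274).
J: not dominated (best sample rate).
K: dominated by J (sample rate 989≥236, power draw 17≤193, cost 48≤66).
Pareto-optimal: A, H, J → 3.

3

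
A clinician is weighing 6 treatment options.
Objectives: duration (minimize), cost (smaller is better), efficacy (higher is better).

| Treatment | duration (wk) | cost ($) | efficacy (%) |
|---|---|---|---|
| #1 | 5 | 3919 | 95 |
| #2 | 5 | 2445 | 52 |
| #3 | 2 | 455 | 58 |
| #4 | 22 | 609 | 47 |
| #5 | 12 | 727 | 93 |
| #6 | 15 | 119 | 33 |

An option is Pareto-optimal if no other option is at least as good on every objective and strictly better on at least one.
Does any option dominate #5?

#1: worse on cost (3919 vs 727).
#2: worse on cost (2445 vs 727).
#3: worse on efficacy (58 vs 93).
#4: worse on duration (22 vs 12).
#6: worse on duration (15 vs 12).
No option is at least as good as #5 on every objective and strictly better on one.

No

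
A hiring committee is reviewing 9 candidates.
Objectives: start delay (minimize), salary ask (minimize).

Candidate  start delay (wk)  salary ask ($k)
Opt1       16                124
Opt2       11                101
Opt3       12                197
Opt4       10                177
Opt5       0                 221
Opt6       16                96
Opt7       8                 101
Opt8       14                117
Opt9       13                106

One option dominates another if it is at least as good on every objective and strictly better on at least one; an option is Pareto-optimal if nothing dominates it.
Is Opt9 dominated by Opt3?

Opt3 vs Opt9: Opt3 is worse on salary ask (197 vs 106), so it does not dominate Opt9.

No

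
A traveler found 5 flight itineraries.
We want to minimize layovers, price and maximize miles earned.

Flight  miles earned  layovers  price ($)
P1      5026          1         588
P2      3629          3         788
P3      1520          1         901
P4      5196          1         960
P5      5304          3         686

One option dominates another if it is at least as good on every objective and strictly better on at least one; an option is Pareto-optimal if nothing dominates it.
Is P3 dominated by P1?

P1 vs P3: miles earned 5026≥1520, layovers 1≤1, price 588≤901 — P1 is at least as good on every objective with at least one strict improvement.

Yes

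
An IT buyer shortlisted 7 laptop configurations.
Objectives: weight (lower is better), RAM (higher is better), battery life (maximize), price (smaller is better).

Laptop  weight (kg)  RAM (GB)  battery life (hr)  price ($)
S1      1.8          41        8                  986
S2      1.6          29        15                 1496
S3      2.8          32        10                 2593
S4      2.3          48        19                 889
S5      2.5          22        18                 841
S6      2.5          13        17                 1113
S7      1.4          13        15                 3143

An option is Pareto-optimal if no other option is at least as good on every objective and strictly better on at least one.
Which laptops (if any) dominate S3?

S4

S4: weight 2.3≤2.8, RAM 48≥32, battery life 19≥10, price 889≤2593 — dominates S3.
Others (S1, S2, S5, S6, S7) are each worse than S3 on at least one objective.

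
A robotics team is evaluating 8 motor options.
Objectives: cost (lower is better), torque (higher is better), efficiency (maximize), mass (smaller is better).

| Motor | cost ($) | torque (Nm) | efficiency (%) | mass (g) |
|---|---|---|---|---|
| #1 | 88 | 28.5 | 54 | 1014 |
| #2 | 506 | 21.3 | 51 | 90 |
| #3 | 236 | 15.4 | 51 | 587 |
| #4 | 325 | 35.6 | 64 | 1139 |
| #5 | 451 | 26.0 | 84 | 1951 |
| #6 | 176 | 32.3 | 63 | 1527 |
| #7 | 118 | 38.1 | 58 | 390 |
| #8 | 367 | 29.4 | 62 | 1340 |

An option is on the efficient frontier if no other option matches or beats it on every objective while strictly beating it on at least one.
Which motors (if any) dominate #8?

#4: cost 325≤367, torque 35.6≥29.4, efficiency 64≥62, mass 1139≤1340 — dominates #8.
Others (#1, #2, #3, #5, #6, #7) are each worse than #8 on at least one objective.

#4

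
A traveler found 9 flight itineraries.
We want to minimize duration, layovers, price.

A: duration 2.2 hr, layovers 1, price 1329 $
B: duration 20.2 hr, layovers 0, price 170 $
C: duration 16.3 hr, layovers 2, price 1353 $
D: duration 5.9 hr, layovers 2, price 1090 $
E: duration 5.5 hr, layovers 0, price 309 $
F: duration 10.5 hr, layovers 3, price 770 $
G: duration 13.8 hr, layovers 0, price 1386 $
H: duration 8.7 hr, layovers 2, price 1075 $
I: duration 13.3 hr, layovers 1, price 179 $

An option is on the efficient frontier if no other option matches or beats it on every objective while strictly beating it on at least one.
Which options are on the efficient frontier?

A: not dominated (best duration).
B: not dominated (best price).
C: dominated by A (duration 2.2≤16.3, layovers 1≤2, price 1329≤1353).
D: dominated by E (duration 5.5≤5.9, layovers 0≤2, price 309≤1090).
E: not dominated.
F: dominated by E (duration 5.5≤10.5, layovers 0≤3, price 309≤770).
G: dominated by E (duration 5.5≤13.8, layovers 0≤0, price 309≤1386).
H: dominated by E (duration 5.5≤8.7, layovers 0≤2, price 309≤1075).
I: not dominated.

A, B, E, I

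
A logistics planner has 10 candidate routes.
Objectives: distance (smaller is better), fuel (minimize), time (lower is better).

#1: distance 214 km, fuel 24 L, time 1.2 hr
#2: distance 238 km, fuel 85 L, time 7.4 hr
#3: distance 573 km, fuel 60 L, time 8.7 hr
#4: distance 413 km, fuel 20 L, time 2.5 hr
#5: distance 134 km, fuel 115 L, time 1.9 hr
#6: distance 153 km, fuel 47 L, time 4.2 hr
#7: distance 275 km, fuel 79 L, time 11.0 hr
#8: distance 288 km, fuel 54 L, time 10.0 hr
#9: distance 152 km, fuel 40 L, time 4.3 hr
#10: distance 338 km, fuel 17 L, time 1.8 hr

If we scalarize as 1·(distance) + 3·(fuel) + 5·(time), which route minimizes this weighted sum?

#1: 1·214 + 3·24 + 5·1.2 = 292.0
#2: 1·238 + 3·85 + 5·7.4 = 530.0
#3: 1·573 + 3·60 + 5·8.7 = 796.5
#4: 1·413 + 3·20 + 5·2.5 = 485.5
#5: 1·134 + 3·115 + 5·1.9 = 488.5
#6: 1·153 + 3·47 + 5·4.2 = 315.0
#7: 1·275 + 3·79 + 5·11.0 = 567.0
#8: 1·288 + 3·54 + 5·10.0 = 500.0
#9: 1·152 + 3·40 + 5·4.3 = 293.5
#10: 1·338 + 3·17 + 5·1.8 = 398.0
Lowest: #1 at 292.0.

#1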